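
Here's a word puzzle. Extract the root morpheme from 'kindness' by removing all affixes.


Remove suffix '-ness' from 'kindness' to get root 'kind'.

kind


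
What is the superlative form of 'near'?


Apply superlative formation (add -est): 'near' -> 'nearest'.

nearest


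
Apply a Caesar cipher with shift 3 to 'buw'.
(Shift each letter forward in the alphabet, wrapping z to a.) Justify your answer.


Shift each letter by 3: b -> e, u -> x, w -> z. Result: 'exz'.

exz


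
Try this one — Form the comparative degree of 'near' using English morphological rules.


Apply comparative formation (add -er): 'near' -> 'nearer'.

nearer


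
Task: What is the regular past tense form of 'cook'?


Apply rule: Add -ed. 'cook' becomes 'cooked'.

cooked


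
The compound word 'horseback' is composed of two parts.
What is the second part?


Split 'horseback' into 'horse' + 'back'. The second part is 'back'.

back


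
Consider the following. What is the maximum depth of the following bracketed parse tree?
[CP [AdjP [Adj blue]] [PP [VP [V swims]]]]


Count bracket nesting levels:
'[' at pos 0: depth = 1
'[' at pos 4: depth = 2
'[' at pos 10: depth = 3
'[' at pos 22: depth = 2
'[' at pos 26: depth = 3
'[' at pos 30: depth = 4
Maximum depth reached: 4

4


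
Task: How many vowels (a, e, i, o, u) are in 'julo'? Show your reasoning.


Vowels in 'julo': u, o = 2 vowels.

2


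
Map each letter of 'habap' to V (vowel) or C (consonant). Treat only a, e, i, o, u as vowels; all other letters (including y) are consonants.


Letter mapping: h = C, a = V, b = C, a = V, p = C.

CVCVC


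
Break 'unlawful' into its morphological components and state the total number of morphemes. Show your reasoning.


Step 1: Identify prefix: 'un' (meaning: not/reverse)
Step 2: Identify root: 'law'
Step 3: Identify suffix(es): 'ful'
Decomposition: un- (prefix: not/reverse) + law (root) + -ful (suffix: full of)
Total morphemes: 3

3 morphemes (un- (prefix: not/reverse) + law (root) + -ful (suffix: full of))


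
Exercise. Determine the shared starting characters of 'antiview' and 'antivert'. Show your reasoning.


Compare from the start: 5 characters match: 'antiv'. Mismatch at position 6: 'i' vs 'e'.

antiv


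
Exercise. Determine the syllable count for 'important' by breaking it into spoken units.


Break 'important' into syllables: im-por-tant -> im | por | tant = 3 syllables

3 syllables


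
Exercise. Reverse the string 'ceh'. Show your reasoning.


Reverse 'ceh' character by character: 'hec'.

hec


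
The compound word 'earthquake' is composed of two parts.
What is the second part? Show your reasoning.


Split 'earthquake' into 'earth' + 'quake'. The second part is 'quake'.

quake


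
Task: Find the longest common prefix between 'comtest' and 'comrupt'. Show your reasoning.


Compare from the start: 3 characters match: 'com'. Mismatch at position 4: 't' vs 'r'.

com


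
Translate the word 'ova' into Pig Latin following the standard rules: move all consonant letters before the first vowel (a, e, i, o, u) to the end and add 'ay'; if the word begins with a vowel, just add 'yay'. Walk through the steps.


'ova' starts with a vowel, so add 'yay': 'ovayay'.

ovayay


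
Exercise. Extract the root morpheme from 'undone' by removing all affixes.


Remove prefix 'un' from 'undone' to get root 'done'.

done


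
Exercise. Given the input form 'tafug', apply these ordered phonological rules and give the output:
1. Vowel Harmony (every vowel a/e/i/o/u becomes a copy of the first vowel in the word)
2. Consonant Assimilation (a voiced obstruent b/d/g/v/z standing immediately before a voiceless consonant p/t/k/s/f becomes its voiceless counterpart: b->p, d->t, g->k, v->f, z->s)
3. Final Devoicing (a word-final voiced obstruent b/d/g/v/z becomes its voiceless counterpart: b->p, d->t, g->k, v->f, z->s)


Starting form: 'tafug'
Rule 1: Vowel Harmony: all vowels become 'a' (matching first vowel). 'tafug' -> 'tafag'
Rule 2: Consonant Assimilation: no voiced obstruent (b/d/g/v/z) stands immediately before a voiceless consonant (p/t/k/s/f). No change.
Rule 3: Final Devoicing: word-final voiced obstruent 'g' becomes voiceless 'k'. 'tafag' -> 'tafak'
Final form: 'tafak'

tafak


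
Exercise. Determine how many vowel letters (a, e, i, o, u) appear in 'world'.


Vowels in 'world': o = 1 vowels.

1


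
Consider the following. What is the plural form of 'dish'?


Apply rule: Add -es (sibilant/fricative ending). 'dish' becomes 'dishes'.

dishes


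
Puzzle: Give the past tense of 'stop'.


Apply rule: Double final consonant and add -ed. 'stop' becomes 'stopped'.

stopped


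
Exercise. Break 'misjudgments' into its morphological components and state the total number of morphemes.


Step 1: Identify prefix: 'mis' (meaning: wrongly)
Step 2: Identify root: 'judge'
Step 3: Identify suffix(es): 'ment, s'
Decomposition: mis- (prefix: wrongly) + judge (root) + -ment (suffix: action/result) + -s (plural)
Total morphemes: 4

4 morphemes (mis- (prefix: wrongly) + judge (root) + -ment (suffix: action/result) + -s (plural))


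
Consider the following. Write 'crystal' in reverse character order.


Reverse 'crystal' character by character: 'latsyrc'.

latsyrc


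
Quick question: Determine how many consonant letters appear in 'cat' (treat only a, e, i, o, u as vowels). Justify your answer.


Consonants in 'cat': c, t = 2 consonants.

2


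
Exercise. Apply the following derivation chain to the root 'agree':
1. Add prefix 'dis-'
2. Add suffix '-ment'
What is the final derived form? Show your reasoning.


Step 1: Add prefix 'dis-' to 'agree' = 'disagree'
Step 2: Add suffix '-ment' to 'disagree' = 'disagreement'

disagreement


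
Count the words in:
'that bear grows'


Split into words: that | bear | grows = 3 words.

3


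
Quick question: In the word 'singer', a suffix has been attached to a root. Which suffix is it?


The word 'singer' = 'sing' (root) + '-er' (suffix). The suffix is '-er'.

er


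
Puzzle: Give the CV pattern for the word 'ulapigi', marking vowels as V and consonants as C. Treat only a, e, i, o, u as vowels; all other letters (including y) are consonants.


Letter mapping: u = V, l = C, a = V, p = C, i = V, g = C, i = V.

VCVCVCV


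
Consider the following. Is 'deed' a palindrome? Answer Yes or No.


Forward: 'deed'
Reversed: 'deed'
They are identical.

Yes


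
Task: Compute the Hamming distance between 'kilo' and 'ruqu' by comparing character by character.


Alignment:
Position 1: 'k' vs 'r' = DIFFER
Position 2: 'i' vs 'u' = DIFFER
Position 3: 'l' vs 'q' = DIFFER
Position 4: 'o' vs 'u' = DIFFER
Total differences: 4

4


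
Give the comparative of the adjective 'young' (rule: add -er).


Apply comparative formation (add -er): 'young' -> 'younger'.

younger


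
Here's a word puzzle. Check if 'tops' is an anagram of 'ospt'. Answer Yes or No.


Sorted letters of 'tops': 'opst'
Sorted letters of 'ospt': 'opst'
They match.

Yes


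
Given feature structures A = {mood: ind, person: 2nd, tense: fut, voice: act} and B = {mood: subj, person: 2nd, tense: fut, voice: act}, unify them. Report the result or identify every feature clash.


Compare features:
mood: A=ind vs B=subj -> CLASH
person: A=2nd vs B=2nd -> unified: 2nd
tense: A=fut vs B=fut -> unified: fut
voice: A=act vs B=act -> unified: act
Clash detected on feature 'mood' (ind vs subj); unification fails.

CLASH on 'mood' (ind vs subj)


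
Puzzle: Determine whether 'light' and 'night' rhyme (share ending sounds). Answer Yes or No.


Rime (stressed vowel + following sounds) of 'light': -ight = /aɪt/
Rime of 'night': -ight = /aɪt/
/aɪt/ and /aɪt/ are the same ending sound, so the words rhyme.

Yes


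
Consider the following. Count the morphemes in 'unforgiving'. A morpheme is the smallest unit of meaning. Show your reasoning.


Decomposition: un- (prefix) + forgive (root) + -ing (suffix) = 3 morpheme(s)

3 morphemes


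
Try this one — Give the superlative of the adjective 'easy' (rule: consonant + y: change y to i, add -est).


Apply superlative formation (consonant + y: change y to i, add -est): 'easy' -> 'easiest'.

easiest


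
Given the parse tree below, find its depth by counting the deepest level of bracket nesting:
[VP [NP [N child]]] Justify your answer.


Count bracket nesting levels:
'[' at pos 0: depth = 1
'[' at pos 4: depth = 2
'[' at pos 8: depth = 3
Maximum depth reached: 3

3


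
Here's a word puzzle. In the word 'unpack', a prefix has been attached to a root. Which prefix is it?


The word 'unpack' = 'un' (prefix) + 'pack' (root). The prefix is 'un'.

un


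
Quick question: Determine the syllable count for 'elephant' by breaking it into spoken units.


Break 'elephant' into syllables: el-e-phant -> el | e | phant = 3 syllables

3 syllables


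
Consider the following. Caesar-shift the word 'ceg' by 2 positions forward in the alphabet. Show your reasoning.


Shift each letter by 2: c -> e, e -> g, g -> i. Result: 'egi'.

egi


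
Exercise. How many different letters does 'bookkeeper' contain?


Unique letters in 'bookkeeper': {b, e, k, o, p, r} = 6 distinct letters.

6


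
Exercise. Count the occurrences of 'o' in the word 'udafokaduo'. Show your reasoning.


Letter 'o' in 'udafokaduo': found at position(s) 5, 10 = 2 occurrence(s).

2


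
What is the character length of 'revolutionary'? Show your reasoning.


Spell out 'revolutionary' and number each letter: r(1), e(2), v(3), o(4), l(5), u(6), t(7), i(8), o(9), n(10), a(11), r(12), y(13). Total: 13 letters.

13


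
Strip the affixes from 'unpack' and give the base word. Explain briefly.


Remove prefix 'un' from 'unpack' to get root 'pack'.

pack


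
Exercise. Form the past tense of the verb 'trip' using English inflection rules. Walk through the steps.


Apply rule: Double final consonant and add -ed. 'trip' becomes 'tripped'.

tripped


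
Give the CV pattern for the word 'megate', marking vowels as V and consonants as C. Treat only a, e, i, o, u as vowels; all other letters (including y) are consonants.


Letter mapping: m = C, e = V, g = C, a = V, t = C, e = V.

CVCVCV


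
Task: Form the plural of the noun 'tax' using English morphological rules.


Apply rule: Add -es (sibilant/fricative ending). 'tax' becomes 'taxes'.

taxes


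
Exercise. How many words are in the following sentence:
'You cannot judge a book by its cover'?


Split into words: You | cannot | judge | a | book | by | its | cover = 8 words.

8


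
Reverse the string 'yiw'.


Reverse 'yiw' character by character: 'wiy'.

wiy


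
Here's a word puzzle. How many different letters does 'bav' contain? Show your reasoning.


Unique letters in 'bav': {a, b, v} = 3 distinct letters.

3


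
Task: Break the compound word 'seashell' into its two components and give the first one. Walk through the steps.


Split 'seashell' into 'sea' + 'shell'. The first part is 'sea'.

sea


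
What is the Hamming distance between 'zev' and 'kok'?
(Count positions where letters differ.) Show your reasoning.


Alignment:
Position 1: 'z' vs 'k' = DIFFER
Position 2: 'e' vs 'o' = DIFFER
Position 3: 'v' vs 'k' = DIFFER
Total differences: 3

3


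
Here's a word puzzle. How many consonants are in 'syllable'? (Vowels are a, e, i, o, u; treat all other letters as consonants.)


Consonants in 'syllable': s, y, l, l, b, l = 6 consonants.

6


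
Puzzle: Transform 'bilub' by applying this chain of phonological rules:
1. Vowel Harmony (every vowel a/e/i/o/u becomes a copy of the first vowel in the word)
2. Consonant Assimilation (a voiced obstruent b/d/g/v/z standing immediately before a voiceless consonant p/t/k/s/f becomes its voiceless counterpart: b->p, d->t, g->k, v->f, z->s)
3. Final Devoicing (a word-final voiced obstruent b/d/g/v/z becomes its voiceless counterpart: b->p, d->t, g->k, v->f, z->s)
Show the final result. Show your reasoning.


Starting form: 'bilub'
Rule 1: Vowel Harmony: all vowels become 'i' (matching first vowel). 'bilub' -> 'bilib'
Rule 2: Consonant Assimilation: no voiced obstruent (b/d/g/v/z) stands immediately before a voiceless consonant (p/t/k/s/f). No change.
Rule 3: Final Devoicing: word-final voiced obstruent 'b' becomes voiceless 'p'. 'bilib' -> 'bilip'
Final form: 'bilip'

bilip


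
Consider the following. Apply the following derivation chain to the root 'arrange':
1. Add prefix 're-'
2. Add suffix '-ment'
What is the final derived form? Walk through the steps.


Step 1: Add prefix 're-' to 'arrange' = 'rearrange'
Step 2: Add suffix '-ment' to 'rearrange' = 'rearrangement'

rearrangement


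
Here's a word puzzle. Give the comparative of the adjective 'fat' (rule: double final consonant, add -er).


Apply comparative formation (double final consonant, add -er): 'fat' -> 'fatter'.

fatter


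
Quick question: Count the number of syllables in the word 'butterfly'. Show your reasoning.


Break 'butterfly' into syllables: but-ter-fly -> but | ter | fly = 3 syllables

3 syllables


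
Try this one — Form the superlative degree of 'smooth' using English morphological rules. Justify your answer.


Apply superlative formation (add -est): 'smooth' -> 'smoothest'.

smoothest


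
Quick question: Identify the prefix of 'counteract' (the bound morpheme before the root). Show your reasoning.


The word 'counteract' = 'counter' (prefix) + 'act' (root). The prefix is 'counter'.

counter


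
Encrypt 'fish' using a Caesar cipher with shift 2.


Shift each letter by 2: f -> h, i -> k, s -> u, h -> j. Result: 'hkuj'.

hkuj


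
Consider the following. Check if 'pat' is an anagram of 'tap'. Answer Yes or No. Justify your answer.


Sorted letters of 'pat': 'apt'
Sorted letters of 'tap': 'apt'
They match.

Yes


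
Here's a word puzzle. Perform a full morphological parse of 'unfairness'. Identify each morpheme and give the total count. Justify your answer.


Step 1: Identify prefix: 'un' (meaning: not/reverse)
Step 2: Identify root: 'fair'
Step 3: Identify suffix(es): 'ness'
Decomposition: un- (prefix: not/reverse) + fair (root) + -ness (suffix: state of)
Total morphemes: 3

3 morphemes (un- (prefix: not/reverse) + fair (root) + -ness (suffix: state of))


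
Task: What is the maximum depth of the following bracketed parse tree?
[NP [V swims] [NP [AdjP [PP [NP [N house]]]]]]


Count bracket nesting levels:
'[' at pos 0: depth = 1
'[' at pos 4: depth = 2
'[' at pos 14: depth = 2
'[' at pos 18: depth = 3
'[' at pos 24: depth = 4
'[' at pos 28: depth = 5
'[' at pos 32: depth = 6
Maximum depth reached: 6

6


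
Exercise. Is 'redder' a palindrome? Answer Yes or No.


Forward: 'redder'
Reversed: 'redder'
They are identical.

Yes


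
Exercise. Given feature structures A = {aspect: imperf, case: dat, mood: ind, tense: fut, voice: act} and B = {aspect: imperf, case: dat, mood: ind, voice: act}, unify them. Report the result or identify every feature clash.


Compare features:
aspect: A=imperf vs B=imperf -> unified: imperf
case: A=dat vs B=dat -> unified: dat
mood: A=ind vs B=ind -> unified: ind
tense: A=fut vs B=_ -> unified: fut
voice: A=act vs B=act -> unified: act
No clashes found.

Unified: {aspect: imperf, case: dat, mood: ind, tense: fut, voice: act}


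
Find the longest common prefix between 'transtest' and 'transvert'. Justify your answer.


Compare from the start: 5 characters match: 'trans'. Mismatch at position 6: 't' vs 'v'.

trans


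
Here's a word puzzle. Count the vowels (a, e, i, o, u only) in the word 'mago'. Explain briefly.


Vowels in 'mago': a, o = 2 vowels.

2


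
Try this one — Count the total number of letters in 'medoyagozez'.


Spell out 'medoyagozez' and number each letter: m(1), e(2), d(3), o(4), y(5), a(6), g(7), o(8), z(9), e(10), z(11). Total: 11 letters.

11


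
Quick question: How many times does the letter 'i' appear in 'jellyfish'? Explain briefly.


Letter 'i' in 'jellyfish': found at position(s) 7 = 1 occurrence(s).

1


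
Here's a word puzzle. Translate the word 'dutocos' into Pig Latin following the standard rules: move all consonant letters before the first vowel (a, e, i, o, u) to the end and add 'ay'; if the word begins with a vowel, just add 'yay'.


'dutocos': move consonant cluster 'd' to end and add 'ay': 'utocosday'.

utocosday


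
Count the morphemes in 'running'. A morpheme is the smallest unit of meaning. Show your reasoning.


Decomposition: run (root) + -ing (suffix) = 2 morpheme(s)

2 morphemes


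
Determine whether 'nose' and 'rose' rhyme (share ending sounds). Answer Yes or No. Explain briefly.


Rime (stressed vowel + following sounds) of 'nose': -ose = /oʊz/
Rime of 'rose': -ose = /oʊz/
/oʊz/ and /oʊz/ are the same ending sound, so the words rhyme.

Yes


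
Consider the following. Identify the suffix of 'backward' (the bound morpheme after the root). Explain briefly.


The word 'backward' = 'back' (root) + '-ward' (suffix). The suffix is '-ward'.

ward


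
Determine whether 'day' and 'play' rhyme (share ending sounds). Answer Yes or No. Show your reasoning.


Rime (stressed vowel + following sounds) of 'day': -ay = /eɪ/
Rime of 'play': -ay = /eɪ/
/eɪ/ and /eɪ/ are the same ending sound, so the words rhyme.

Yes


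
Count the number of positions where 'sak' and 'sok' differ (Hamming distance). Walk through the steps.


Alignment:
Position 1: 's' vs 's' = match
Position 2: 'a' vs 'o' = DIFFER
Position 3: 'k' vs 'k' = match
Total differences: 1

1


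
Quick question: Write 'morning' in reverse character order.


Reverse 'morning' character by character: 'gninrom'.

gninrom


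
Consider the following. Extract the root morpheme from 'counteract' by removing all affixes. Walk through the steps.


Remove prefix 'counter' from 'counteract' to get root 'act'.

act


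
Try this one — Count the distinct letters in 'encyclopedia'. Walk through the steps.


Unique letters in 'encyclopedia': {a, c, d, e, i, l, n, o, p, y} = 10 distinct letters.

10


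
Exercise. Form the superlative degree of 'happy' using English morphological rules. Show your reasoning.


Apply superlative formation (consonant + y: change y to i, add -est): 'happy' -> 'happiest'.

happiest


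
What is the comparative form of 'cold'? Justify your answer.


Apply comparative formation (add -er): 'cold' -> 'colder'.

colder


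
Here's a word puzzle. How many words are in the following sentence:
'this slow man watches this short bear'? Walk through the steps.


Split into words: this | slow | man | watches | this | short | bear = 7 words.

7


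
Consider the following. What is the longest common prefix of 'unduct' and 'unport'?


Compare from the start: 2 characters match: 'un'. Mismatch at position 3: 'd' vs 'p'.

un


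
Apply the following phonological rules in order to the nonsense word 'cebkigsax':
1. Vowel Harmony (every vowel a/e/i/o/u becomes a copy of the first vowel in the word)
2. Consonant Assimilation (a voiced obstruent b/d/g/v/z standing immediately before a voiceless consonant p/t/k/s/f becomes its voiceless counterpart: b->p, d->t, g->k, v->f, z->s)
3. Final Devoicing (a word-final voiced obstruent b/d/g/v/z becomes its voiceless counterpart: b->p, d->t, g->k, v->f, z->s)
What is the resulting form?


Starting form: 'cebkigsax'
Rule 1: Vowel Harmony: all vowels become 'e' (matching first vowel). 'cebkigsax' -> 'cebkegsex'
Rule 2: Consonant Assimilation: voiced obstruent before voiceless consonant becomes voiceless ('bk' -> 'pk', 'gs' -> 'ks'). 'cebkegsex' -> 'cepkeksex'
Rule 3: Final Devoicing: final consonant 'x' is not one of the voiced obstruents b/d/g/v/z. No change.
Final form: 'cepkeksex'

cepkeksex


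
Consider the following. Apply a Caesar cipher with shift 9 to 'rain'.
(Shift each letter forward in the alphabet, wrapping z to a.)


Shift each letter by 9: r -> a, a -> j, i -> r, n -> w. Result: 'ajrw'.

ajrw


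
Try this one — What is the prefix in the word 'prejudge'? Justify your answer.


The word 'prejudge' = 'pre' (prefix) + 'judge' (root). The prefix is 'pre'.

pre


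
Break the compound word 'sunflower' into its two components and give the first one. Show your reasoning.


Split 'sunflower' into 'sun' + 'flower'. The first part is 'sun'.

sun


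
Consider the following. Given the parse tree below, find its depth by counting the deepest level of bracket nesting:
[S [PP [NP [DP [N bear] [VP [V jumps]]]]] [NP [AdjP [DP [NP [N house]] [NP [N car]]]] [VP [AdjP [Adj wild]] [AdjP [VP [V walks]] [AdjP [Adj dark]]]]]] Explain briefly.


Count bracket nesting levels:
'[' at pos 0: depth = 1
'[' at pos 3: depth = 2
'[' at pos 7: depth = 3
'[' at pos 11: depth = 4
'[' at pos 15: depth = 5
'[' at pos 24: depth = 5
'[' at pos 28: depth = 6
'[' at pos 42: depth = 2
'[' at pos 46: depth = 3
'[' at pos 52: depth = 4
'[' at pos 56: depth = 5
'[' at pos 60: depth = 6
'[' at pos 71: depth = 5
'[' at pos 75: depth = 6
'[' at pos 86: depth = 3
'[' at pos 90: depth = 4
'[' at pos 96: depth = 5
'[' at pos 108: depth = 4
'[' at pos 114: depth = 5
'[' at pos 118: depth = 6
'[' at pos 129: depth = 5
'[' at pos 135: depth = 6
Maximum depth reached: 6

6


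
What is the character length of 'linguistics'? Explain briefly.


Spell out 'linguistics' and number each letter: l(1), i(2), n(3), g(4), u(5), i(6), s(7), t(8), i(9), c(10), s(11). Total: 11 letters.

11


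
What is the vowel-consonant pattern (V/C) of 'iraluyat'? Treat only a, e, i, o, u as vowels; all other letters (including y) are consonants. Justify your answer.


Letter mapping: i = V, r = C, a = V, l = C, u = V, y = C, a = V, t = C.

VCVCVCVC


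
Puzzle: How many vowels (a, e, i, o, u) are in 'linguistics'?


Vowels in 'linguistics': i, u, i, i = 4 vowels.

4


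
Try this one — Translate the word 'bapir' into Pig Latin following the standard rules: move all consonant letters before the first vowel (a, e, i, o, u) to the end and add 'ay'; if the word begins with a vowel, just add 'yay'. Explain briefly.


'bapir': move consonant cluster 'b' to end and add 'ay': 'apirbay'.

apirbay


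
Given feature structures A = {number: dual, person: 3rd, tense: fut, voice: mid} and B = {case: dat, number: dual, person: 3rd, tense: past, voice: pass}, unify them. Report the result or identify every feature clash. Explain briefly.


Compare features:
case: A=_ vs B=dat -> unified: dat
number: A=dual vs B=dual -> unified: dual
person: A=3rd vs B=3rd -> unified: 3rd
tense: A=fut vs B=past -> CLASH
voice: A=mid vs B=pass -> CLASH
Clashes detected on features 'tense' (fut vs past) and 'voice' (mid vs pass); unification fails.

CLASH on 'tense' (fut vs past) and 'voice' (mid vs pass)


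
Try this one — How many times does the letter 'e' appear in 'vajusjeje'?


Letter 'e' in 'vajusjeje': found at position(s) 7, 9 = 2 occurrence(s).

2


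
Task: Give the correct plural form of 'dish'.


Apply rule: Add -es (sibilant/fricative ending). 'dish' becomes 'dishes'.

dishes


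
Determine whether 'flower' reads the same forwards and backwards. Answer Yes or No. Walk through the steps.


Forward: 'flower'
Reversed: 'rewolf'
They differ.

No


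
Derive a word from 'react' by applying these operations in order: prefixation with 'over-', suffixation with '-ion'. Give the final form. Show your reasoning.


Step 1: Add prefix 'over-' to 'react' = 'overreact'
Step 2: Add suffix '-ion' to 'overreact' = 'overreaction'

overreaction


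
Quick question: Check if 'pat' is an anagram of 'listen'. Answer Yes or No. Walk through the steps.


Sorted letters of 'pat': 'apt'
Sorted letters of 'listen': 'eilnst'
They do not match.

No


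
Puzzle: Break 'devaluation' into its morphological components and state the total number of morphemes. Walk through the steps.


Step 1: Identify prefix: 'de' (meaning: reverse/remove)
Step 2: Identify root: 'value'
Step 3: Identify suffix(es): 'ation'
Decomposition: de- (prefix: reverse/remove) + value (root) + -ation (suffix: act of)
Total morphemes: 3

3 morphemes (de- (prefix: reverse/remove) + value (root) + -ation (suffix: act of))


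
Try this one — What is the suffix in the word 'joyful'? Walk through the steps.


The word 'joyful' = 'joy' (root) + '-ful' (suffix). The suffix is '-ful'.

ful


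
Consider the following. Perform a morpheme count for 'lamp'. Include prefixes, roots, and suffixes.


Decomposition: lamp (free morpheme) = 1 morpheme(s)

1 morphemes


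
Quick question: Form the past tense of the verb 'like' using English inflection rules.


Apply rule: Add -d (word ends in -e). 'like' becomes 'liked'.

liked


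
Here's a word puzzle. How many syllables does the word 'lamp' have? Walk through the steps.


Break 'lamp' into syllables: lamp -> lamp = 1 syllable

1 syllable


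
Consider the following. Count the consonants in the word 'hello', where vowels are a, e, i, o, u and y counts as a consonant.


Consonants in 'hello': h, l, l = 3 consonants.

3


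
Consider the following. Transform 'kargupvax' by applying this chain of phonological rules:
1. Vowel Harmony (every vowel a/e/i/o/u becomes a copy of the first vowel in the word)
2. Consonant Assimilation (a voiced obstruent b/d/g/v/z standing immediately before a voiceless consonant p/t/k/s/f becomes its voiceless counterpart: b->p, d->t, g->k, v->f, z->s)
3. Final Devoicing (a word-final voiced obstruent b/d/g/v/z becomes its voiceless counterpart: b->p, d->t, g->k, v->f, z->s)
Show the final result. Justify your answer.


Starting form: 'kargupvax'
Rule 1: Vowel Harmony: all vowels become 'a' (matching first vowel). 'kargupvax' -> 'kargapvax'
Rule 2: Consonant Assimilation: no voiced obstruent (b/d/g/v/z) stands immediately before a voiceless consonant (p/t/k/s/f). No change.
Rule 3: Final Devoicing: final consonant 'x' is not one of the voiced obstruents b/d/g/v/z. No change.
Final form: 'kargapvax'

kargapvax


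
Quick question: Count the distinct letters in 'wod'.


Unique letters in 'wod': {d, o, w} = 3 distinct letters.

3


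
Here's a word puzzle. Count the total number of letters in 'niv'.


Spell out 'niv' and number each letter: n(1), i(2), v(3). Total: 3 letters.

3


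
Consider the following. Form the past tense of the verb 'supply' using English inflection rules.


Apply rule: Change -y to -ied. 'supply' becomes 'supplied'.

supplied


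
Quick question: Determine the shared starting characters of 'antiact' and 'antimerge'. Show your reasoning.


Compare from the start: 4 characters match: 'anti'. Mismatch at position 5: 'a' vs 'm'.

anti


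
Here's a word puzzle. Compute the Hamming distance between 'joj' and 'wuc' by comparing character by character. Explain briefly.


Alignment:
Position 1: 'j' vs 'w' = DIFFER
Position 2: 'o' vs 'u' = DIFFER
Position 3: 'j' vs 'c' = DIFFER
Total differences: 3

3


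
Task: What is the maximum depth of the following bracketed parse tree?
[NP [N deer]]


Count bracket nesting levels:
'[' at pos 0: depth = 1
'[' at pos 4: depth = 2
Maximum depth reached: 2

2


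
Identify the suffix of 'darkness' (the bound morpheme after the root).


The word 'darkness' = 'dark' (root) + '-ness' (suffix). The suffix is '-ness'.

ness


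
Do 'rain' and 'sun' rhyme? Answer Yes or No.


Rime (stressed vowel + following sounds) of 'rain': -ain = /eɪn/
Rime of 'sun': -un = /ʌn/
/eɪn/ and /ʌn/ are different ending sounds, so the words do not rhyme.

No


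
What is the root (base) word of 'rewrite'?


Remove prefix 're' from 'rewrite' to get root 'write'.

write


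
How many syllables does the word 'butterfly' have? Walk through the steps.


Break 'butterfly' into syllables: but-ter-fly -> but | ter | fly = 3 syllables

3 syllables


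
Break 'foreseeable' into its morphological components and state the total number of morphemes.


Step 1: Identify prefix: 'fore' (meaning: before/front)
Step 2: Identify root: 'see'
Step 3: Identify suffix(es): 'able'
Decomposition: fore- (prefix: before/front) + see (root) + -able (suffix: capable of)
Total morphemes: 3

3 morphemes (fore- (prefix: before/front) + see (root) + -able (suffix: capable of))


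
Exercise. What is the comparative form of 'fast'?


Apply comparative formation (add -er): 'fast' -> 'faster'.

faster


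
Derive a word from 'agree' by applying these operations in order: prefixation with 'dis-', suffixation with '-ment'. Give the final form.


Step 1: Add prefix 'dis-' to 'agree' = 'disagree'
Step 2: Add suffix '-ment' to 'disagree' = 'disagreement'

disagreement


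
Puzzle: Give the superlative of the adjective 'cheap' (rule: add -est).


Apply superlative formation (add -est): 'cheap' -> 'cheapest'.

cheapest


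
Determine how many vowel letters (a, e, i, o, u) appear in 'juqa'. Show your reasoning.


Vowels in 'juqa': u, a = 2 vowels.

2


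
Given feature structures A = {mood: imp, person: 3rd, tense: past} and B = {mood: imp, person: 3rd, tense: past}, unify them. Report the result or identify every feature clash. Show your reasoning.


Compare features:
mood: A=imp vs B=imp -> unified: imp
person: A=3rd vs B=3rd -> unified: 3rd
tense: A=past vs B=past -> unified: past
No clashes found.

Unified: {mood: imp, person: 3rd, tense: past}


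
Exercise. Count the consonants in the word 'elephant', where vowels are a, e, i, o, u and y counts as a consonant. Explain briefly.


Consonants in 'elephant': l, p, h, n, t = 5 consonants.

5


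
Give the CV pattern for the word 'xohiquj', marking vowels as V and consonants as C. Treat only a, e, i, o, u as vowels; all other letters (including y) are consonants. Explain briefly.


Letter mapping: x = C, o = V, h = C, i = V, q = C, u = V, j = C.

CVCVCVC


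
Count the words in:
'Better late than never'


Split into words: Better | late | than | never = 4 words.

4


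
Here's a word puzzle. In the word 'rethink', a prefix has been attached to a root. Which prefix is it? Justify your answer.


The word 'rethink' = 're' (prefix) + 'think' (root). The prefix is 're'.

re


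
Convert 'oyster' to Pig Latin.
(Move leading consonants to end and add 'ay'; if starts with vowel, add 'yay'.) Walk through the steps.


'oyster' starts with a vowel, so add 'yay': 'oysteryay'.

oysteryay


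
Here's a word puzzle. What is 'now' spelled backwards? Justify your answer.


Reverse 'now' character by character: 'won'.

won


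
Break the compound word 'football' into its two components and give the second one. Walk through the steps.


Split 'football' into 'foot' + 'ball'. The second part is 'ball'.

ball


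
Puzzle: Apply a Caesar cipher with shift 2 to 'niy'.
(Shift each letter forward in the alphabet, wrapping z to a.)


Shift each letter by 2: n -> p, i -> k, y -> a. Result: 'pka'.

pka


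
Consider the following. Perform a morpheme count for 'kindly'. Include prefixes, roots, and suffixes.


Decomposition: kind (root) + -ly (suffix) = 2 morpheme(s)

2 morphemes


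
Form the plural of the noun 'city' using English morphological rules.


Apply rule: Change -y to -ies (consonant + y). 'city' becomes 'cities'.

cities


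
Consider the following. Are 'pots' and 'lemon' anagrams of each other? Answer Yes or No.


Sorted letters of 'pots': 'opst'
Sorted letters of 'lemon': 'elmno'
They do not match.

No


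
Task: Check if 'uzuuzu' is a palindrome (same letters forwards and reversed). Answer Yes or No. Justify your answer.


Forward: 'uzuuzu'
Reversed: 'uzuuzu'
They are identical.

Yes


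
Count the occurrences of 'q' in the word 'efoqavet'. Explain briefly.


Letter 'q' in 'efoqavet': found at position(s) 4 = 1 occurrence(s).

1


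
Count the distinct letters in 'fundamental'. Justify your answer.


Unique letters in 'fundamental': {a, d, e, f, l, m, n, t, u} = 9 distinct letters.

9


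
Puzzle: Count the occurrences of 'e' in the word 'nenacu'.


Letter 'e' in 'nenacu': found at position(s) 2 = 1 occurrence(s).

1


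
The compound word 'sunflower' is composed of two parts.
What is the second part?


Split 'sunflower' into 'sun' + 'flower'. The second part is 'flower'.

flower


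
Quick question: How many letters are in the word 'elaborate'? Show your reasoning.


Spell out 'elaborate' and number each letter: e(1), l(2), a(3), b(4), o(5), r(6), a(7), t(8), e(9). Total: 9 letters.

9


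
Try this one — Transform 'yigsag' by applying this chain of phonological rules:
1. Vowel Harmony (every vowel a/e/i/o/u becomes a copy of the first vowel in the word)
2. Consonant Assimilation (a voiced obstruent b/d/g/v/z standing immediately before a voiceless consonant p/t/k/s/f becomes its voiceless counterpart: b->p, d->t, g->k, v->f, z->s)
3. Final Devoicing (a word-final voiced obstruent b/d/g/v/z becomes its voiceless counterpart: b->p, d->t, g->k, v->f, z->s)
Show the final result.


Starting form: 'yigsag'
Rule 1: Vowel Harmony: all vowels become 'i' (matching first vowel). 'yigsag' -> 'yigsig'
Rule 2: Consonant Assimilation: voiced obstruent before voiceless consonant becomes voiceless ('gs' -> 'ks'). 'yigsig' -> 'yiksig'
Rule 3: Final Devoicing: word-final voiced obstruent 'g' becomes voiceless 'k'. 'yiksig' -> 'yiksik'
Final form: 'yiksik'

yiksik


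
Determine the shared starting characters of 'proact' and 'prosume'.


Compare from the start: 3 characters match: 'pro'. Mismatch at position 4: 'a' vs 's'.

pro


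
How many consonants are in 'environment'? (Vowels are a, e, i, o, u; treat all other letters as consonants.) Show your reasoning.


Consonants in 'environment': n, v, r, n, m, n, t = 7 consonants.

7


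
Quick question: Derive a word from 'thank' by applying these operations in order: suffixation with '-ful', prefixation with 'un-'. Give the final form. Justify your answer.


Step 1: Add suffix '-ful' to 'thank' = 'thankful'
Step 2: Add prefix 'un-' to 'thankful' = 'unthankful'

unthankful


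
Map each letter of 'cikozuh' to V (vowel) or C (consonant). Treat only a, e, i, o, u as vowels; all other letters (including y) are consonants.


Letter mapping: c = C, i = V, k = C, o = V, z = C, u = V, h = C.

CVCVCVC


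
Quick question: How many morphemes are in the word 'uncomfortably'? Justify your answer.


Decomposition: un- (prefix) + comfort (root) + -able (suffix) + -ly (suffix) = 4 morpheme(s)

4 morphemes


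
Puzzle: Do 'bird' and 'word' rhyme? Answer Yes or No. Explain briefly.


Rime (stressed vowel + following sounds) of 'bird': -ird = /ɜːrd/
Rime of 'word': -ord = /ɜːrd/
/ɜːrd/ and /ɜːrd/ are the same ending sound, so the words rhyme.

Yes


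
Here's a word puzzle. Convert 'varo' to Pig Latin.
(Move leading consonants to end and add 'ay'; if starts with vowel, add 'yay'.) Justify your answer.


'varo': move consonant cluster 'v' to end and add 'ay': 'arovay'.

arovay


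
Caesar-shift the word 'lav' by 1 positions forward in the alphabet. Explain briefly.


Shift each letter by 1: l -> m, a -> b, v -> w. Result: 'mbw'.

mbw


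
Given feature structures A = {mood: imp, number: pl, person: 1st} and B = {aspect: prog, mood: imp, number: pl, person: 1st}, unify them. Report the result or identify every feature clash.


Compare features:
aspect: A=_ vs B=prog -> unified: prog
mood: A=imp vs B=imp -> unified: imp
number: A=pl vs B=pl -> unified: pl
person: A=1st vs B=1st -> unified: 1st
No clashes found.

Unified: {aspect: prog, mood: imp, number: pl, person: 1st}


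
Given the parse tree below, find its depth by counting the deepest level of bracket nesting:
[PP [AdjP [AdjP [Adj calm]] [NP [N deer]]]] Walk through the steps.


Count bracket nesting levels:
'[' at pos 0: depth = 1
'[' at pos 4: depth = 2
'[' at pos 10: depth = 3
'[' at pos 16: depth = 4
'[' at pos 28: depth = 3
'[' at pos 32: depth = 4
Maximum depth reached: 4

4


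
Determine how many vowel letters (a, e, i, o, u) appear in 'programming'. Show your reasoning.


Vowels in 'programming': o, a, i = 3 vowels.

3


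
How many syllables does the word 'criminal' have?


Break 'criminal' into syllables: crim-i-nal -> crim | i | nal = 3 syllables

3 syllables


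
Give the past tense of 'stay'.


Apply rule: Add -ed. 'stay' becomes 'stayed'.

stayed


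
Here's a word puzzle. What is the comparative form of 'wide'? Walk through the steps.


Apply comparative formation (ends in e: add -r): 'wide' -> 'wider'.

wider


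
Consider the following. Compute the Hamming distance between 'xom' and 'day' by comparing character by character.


Alignment:
Position 1: 'x' vs 'd' = DIFFER
Position 2: 'o' vs 'a' = DIFFER
Position 3: 'm' vs 'y' = DIFFER
Total differences: 3

3


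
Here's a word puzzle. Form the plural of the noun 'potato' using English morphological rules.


Apply rule: Add -es (consonant + o). 'potato' becomes 'potatoes'.

potatoes


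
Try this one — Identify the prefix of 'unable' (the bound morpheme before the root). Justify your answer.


The word 'unable' = 'un' (prefix) + 'able' (root). The prefix is 'un'.

un


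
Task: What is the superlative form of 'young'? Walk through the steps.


Apply superlative formation (add -est): 'young' -> 'youngest'.

youngest


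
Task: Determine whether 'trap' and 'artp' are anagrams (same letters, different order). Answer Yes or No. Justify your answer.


Sorted letters of 'trap': 'aprt'
Sorted letters of 'artp': 'aprt'
They match.

Yes


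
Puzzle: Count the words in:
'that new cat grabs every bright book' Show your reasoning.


Split into words: that | new | cat | grabs | every | bright | book = 7 words.

7


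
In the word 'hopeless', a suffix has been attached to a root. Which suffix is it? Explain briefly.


The word 'hopeless' = 'hope' (root) + '-less' (suffix). The suffix is '-less'.

less


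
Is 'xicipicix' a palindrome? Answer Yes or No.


Forward: 'xicipicix'
Reversed: 'xicipicix'
They are identical.

Yes


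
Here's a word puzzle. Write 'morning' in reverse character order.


Reverse 'morning' character by character: 'gninrom'.

gninrom


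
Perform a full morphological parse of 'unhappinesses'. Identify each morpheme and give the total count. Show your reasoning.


Step 1: Identify prefix: 'un' (meaning: not/reverse)
Step 2: Identify root: 'happy'
Step 3: Identify suffix(es): 'ness, es'
Decomposition: un- (prefix: not/reverse) + happy (root) + -ness (suffix: state of) + -es (plural)
Total morphemes: 4

4 morphemes (un- (prefix: not/reverse) + happy (root) + -ness (suffix: state of) + -es (plural))


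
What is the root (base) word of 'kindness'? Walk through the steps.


Remove suffix '-ness' from 'kindness' to get root 'kind'.

kind


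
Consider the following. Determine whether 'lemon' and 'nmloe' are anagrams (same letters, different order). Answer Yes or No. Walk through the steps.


Sorted letters of 'lemon': 'elmno'
Sorted letters of 'nmloe': 'elmno'
They match.

Yes


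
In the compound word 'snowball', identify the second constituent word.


Split 'snowball' into 'snow' + 'ball'. The second part is 'ball'.

ball


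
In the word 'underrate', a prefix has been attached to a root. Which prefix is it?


The word 'underrate' = 'under' (prefix) + 'rate' (root). The prefix is 'under'.

under


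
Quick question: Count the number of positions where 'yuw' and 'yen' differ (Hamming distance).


Alignment:
Position 1: 'y' vs 'y' = match
Position 2: 'u' vs 'e' = DIFFER
Position 3: 'w' vs 'n' = DIFFER
Total differences: 2

2
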